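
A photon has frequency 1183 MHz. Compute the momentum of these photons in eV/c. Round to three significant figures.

4.89·10^-6 eV/c

(h = 6.62607015·10^-34 J·s, c = 2.99792458·10^8 m/s, 1 eV = 1.602176634·10^-19 J.)
Convert to SI: f = 1183 MHz = 1.183·10^9 Hz.
For a photon p = hf/c, so p = 2.615·10^-33 kg·m/s.
Converting to eV/c: p = 4.892·10^-6 eV/c ≈ 4.89·10^-6 eV/c.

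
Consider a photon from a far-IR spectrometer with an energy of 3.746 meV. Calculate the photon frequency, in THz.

0.906 THz

Convert to SI: E = 3.746 meV = 6.0018 × 10^-22 J.
For a photon f = E/h, so f = 9.058 × 10^11 Hz.
Converting to THz: f = 0.9058 THz ≈ 0.906 THz.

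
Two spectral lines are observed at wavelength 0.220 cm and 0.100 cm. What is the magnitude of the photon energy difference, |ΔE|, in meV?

Using E = hc/λ: E₁ = 9.029·10^-23 J, E₂ = 1.986·10^-22 J.
|ΔE| = |9.029·10^-23 − 1.986·10^-22| = 1.08·10^-22 J = 0.676 meV.

0.676 meV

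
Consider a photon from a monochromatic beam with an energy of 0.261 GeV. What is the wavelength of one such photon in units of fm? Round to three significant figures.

First convert: E = 0.261 GeV = 4.1817 × 10^-11 J.
For a photon λ = hc/E, so λ = 4.750 × 10^-15 m.
Converting to fm: λ = 4.750 fm ≈ 4.75 fm.

4.75 fm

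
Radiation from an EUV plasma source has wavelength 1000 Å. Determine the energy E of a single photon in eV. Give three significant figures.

12.4 eV

Take h = 6.62607015·10^-34 J·s, c = 2.99792458·10^8 m/s, 1 eV = 1.602176634·10^-19 J.
In SI units: λ = 1000 Å = 1.00·10^-7 m.
Apply E = hc/λ: E = 1.986·10^-18 J.
Converting to eV: E = 12.40 eV ≈ 12.4 eV.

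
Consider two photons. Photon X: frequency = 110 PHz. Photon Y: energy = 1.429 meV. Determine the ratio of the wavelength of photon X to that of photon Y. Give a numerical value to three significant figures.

λ_X = 2.725 × 10^-9 m (from frequency = 110 PHz, via λ = c/f).
λ_Y = 8.676 × 10^-4 m (from energy = 1.429 meV, via λ = hc/E).
Ratio = 2.725 × 10^-9 / 8.676 × 10^-4 = 3.14 × 10^-6.

3.14 × 10^-6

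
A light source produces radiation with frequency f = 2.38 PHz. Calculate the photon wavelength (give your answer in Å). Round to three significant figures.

In SI units: f = 2.38 PHz = 2.38e15 Hz.
The photon relation is λ = c/f, giving λ = 1.260e-7 m.
Converting to Å: λ = 1260 Å ≈ 1260 Å.

1260 Å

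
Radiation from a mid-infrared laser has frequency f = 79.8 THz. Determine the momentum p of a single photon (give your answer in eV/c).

0.330 eV/c

(h = 6.62607015e-34 J·s, c = 2.99792458e8 m/s, 1 eV = 1.602176634e-19 J.)
In SI units: f = 79.8 THz = 7.98e13 Hz.
Since p = hf/c for a photon, p = 1.764e-28 kg·m/s.
Converting to eV/c: p = 0.3300 eV/c ≈ 0.330 eV/c.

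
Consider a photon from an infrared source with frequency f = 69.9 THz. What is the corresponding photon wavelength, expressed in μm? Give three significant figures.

First convert: f = 69.9 THz = 6.99 × 10^13 Hz.
For a photon λ = c/f, so λ = 4.289 × 10^-6 m.
Converting to μm: λ = 4.289 μm ≈ 4.29 μm.

4.29 μm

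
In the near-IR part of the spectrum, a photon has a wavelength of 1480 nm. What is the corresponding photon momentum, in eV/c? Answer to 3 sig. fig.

0.838 eV/c

Use h = 6.62607015e-34 J·s, c = 2.99792458e8 m/s, 1 eV = 1.602176634e-19 J.
Convert to SI: λ = 1480 nm = 1.48e-6 m.
Apply p = h/λ: p = 4.477e-28 kg·m/s.
Converting to eV/c: p = 0.8377 eV/c ≈ 0.838 eV/c.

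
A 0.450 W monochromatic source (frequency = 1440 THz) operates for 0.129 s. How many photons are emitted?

6.08 × 10^16 photons

Total energy: E_total = P·t = 0.450 × 0.129 = 0.05805 J.
Per-photon energy: E = 9.542 × 10^-19 J.
N = E_total / E_photon = 6.08 × 10^16.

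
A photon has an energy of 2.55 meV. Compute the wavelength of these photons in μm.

486 μm

(h = 6.62607015 × 10^-34 J·s, c = 2.99792458 × 10^8 m/s, 1 eV = 1.602176634 × 10^-19 J.)
Convert to SI: E = 2.55 meV = 4.0856 × 10^-22 J.
The photon relation is λ = hc/E, giving λ = 4.862 × 10^-4 m.
Converting to μm: λ = 486.2 μm ≈ 486 μm.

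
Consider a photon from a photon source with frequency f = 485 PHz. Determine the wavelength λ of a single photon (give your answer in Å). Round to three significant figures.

Take c = 2.99792458e8 m/s.
First convert: f = 485 PHz = 4.85e17 Hz.
For a photon λ = c/f, so λ = 6.181e-10 m.
Converting to Å: λ = 6.181 Å ≈ 6.18 Å.

6.18 Å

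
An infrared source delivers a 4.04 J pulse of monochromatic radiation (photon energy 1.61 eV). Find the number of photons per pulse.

Per-photon energy: E = 2.580 × 10^-19 J (from energy = 1.61 eV).
N = E_total / E_photon = 4.04 J / 2.580 × 10^-19 J = 1.57 × 10^19.

1.57 × 10^19 photons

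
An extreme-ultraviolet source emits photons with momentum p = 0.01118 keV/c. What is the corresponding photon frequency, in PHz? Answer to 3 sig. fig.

2.70 PHz

Convert to SI: p = 0.01118 keV/c = 5.9749 × 10^-27 kg·m/s.
The photon relation is f = pc/h, giving f = 2.703 × 10^15 Hz.
Converting to PHz: f = 2.703 PHz ≈ 2.70 PHz.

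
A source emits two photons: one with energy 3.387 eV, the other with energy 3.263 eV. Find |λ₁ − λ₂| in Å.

139 Å

Using λ = hc/E: λ₁ = 3.6606e-7 m, λ₂ = 3.7997e-7 m.
|Δλ| = |3.6606e-7 − 3.7997e-7| = 1.39e-8 m = 139 Å.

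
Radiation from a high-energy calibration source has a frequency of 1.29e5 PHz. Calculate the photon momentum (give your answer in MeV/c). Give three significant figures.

0.534 MeV/c

In SI units: f = 1.29e5 PHz = 1.29e20 Hz.
Apply p = hf/c: p = 2.851e-22 kg·m/s.
Converting to MeV/c: p = 0.5335 MeV/c ≈ 0.534 MeV/c.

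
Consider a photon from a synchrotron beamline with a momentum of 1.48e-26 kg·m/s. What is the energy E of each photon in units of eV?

27.7 eV

Since E = pc for a photon, E = 4.437e-18 J.
Converting to eV: E = 27.69 eV ≈ 27.7 eV.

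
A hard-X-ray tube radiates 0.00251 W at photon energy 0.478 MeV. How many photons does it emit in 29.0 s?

9.50e11 photons

Total energy: E_total = P·t = 0.00251 × 29.0 = 0.07279 J.
Per-photon energy: E = 7.658e-14 J.
N = E_total / E_photon = 9.50e11.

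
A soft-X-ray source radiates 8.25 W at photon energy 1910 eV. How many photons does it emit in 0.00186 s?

5.01 × 10^13 photons

Total energy: E_total = P·t = 8.25 × 0.00186 = 0.01535 J.
Per-photon energy: E = 3.060 × 10^-16 J.
N = E_total / E_photon = 5.01 × 10^13.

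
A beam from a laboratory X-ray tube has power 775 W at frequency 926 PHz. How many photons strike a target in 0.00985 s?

Total energy: E_total = P·t = 775 × 0.00985 = 7.634 J.
Per-photon energy: E = 6.136e-16 J.
N = E_total / E_photon = 1.24e16.

1.24e16 photons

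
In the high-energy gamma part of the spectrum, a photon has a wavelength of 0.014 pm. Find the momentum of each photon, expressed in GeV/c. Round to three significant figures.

(h = 6.62607015e-34 J·s, c = 2.99792458e8 m/s, 1 eV = 1.602176634e-19 J.)
First convert: λ = 0.014 pm = 1.4e-14 m.
For a photon p = h/λ, so p = 4.733e-20 kg·m/s.
Converting to GeV/c: p = 0.08856 GeV/c ≈ 0.0886 GeV/c.

0.0886 GeV/c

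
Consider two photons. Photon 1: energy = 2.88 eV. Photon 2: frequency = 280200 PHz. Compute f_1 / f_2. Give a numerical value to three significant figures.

f_1 = 6.964 × 10^14 Hz (from energy = 2.88 eV, via f = E/h).
f_2 = 2.802 × 10^20 Hz (from frequency = 280200 PHz, via f given directly).
Ratio = 6.964 × 10^14 / 2.802 × 10^20 = 2.49 × 10^-6.

2.49 × 10^-6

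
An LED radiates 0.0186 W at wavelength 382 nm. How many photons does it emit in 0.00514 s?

Total energy: E_total = P·t = 0.0186 × 0.00514 = 9.560 × 10^-5 J.
Per-photon energy: E = 5.200 × 10^-19 J.
N = E_total / E_photon = 1.84 × 10^14.

1.84 × 10^14 photons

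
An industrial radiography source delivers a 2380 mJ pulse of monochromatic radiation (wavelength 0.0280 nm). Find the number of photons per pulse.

Per-photon energy: E = 7.094e-15 J (from wavelength = 0.0280 nm).
N = E_total / E_photon = 2.38 J / 7.094e-15 J = 3.35e14.

3.35e14 photons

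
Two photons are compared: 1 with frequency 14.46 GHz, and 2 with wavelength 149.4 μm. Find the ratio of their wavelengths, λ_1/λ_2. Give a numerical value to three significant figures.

139

λ_1 = 0.02073 m (from frequency = 14.46 GHz, via λ = c/f).
λ_2 = 1.494 × 10^-4 m (from wavelength = 149.4 μm, via λ given directly).
Ratio = 0.02073 / 1.494 × 10^-4 = 139.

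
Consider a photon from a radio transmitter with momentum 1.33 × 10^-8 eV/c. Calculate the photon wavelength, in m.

93.2 m

Take h = 6.62607015 × 10^-34 J·s, c = 2.99792458 × 10^8 m/s, 1 eV = 1.602176634 × 10^-19 J.
In SI units: p = 1.33 × 10^-8 eV/c = 7.1079 × 10^-36 kg·m/s.
The photon relation is λ = h/p, giving λ = 93.22 m.
So λ ≈ 93.2 m.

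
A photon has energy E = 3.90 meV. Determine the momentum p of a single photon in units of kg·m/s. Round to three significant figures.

Use c = 2.99792458 × 10^8 m/s, 1 eV = 1.602176634 × 10^-19 J.
Convert to SI: E = 3.90 meV = 6.2485 × 10^-22 J.
The photon relation is p = E/c, giving p = 2.084 × 10^-30 kg·m/s.
So p ≈ 2.08 × 10^-30 kg·m/s.

2.08 × 10^-30 kg·m/s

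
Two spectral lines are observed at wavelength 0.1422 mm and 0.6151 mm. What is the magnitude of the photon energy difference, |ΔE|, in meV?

Using E = hc/λ: E₁ = 1.3969 × 10^-21 J, E₂ = 3.2295 × 10^-22 J.
|ΔE| = |1.3969 × 10^-21 − 3.2295 × 10^-22| = 1.07 × 10^-21 J = 6.70 meV.

6.70 meV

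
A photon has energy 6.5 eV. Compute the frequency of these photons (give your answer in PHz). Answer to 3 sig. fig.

In SI units: E = 6.5 eV = 1.0414e-18 J.
Since f = E/h for a photon, f = 1.572e15 Hz.
Converting to PHz: f = 1.572 PHz ≈ 1.57 PHz.

1.57 PHz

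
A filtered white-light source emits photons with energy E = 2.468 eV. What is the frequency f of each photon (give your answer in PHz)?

Take h = 6.62607015·10^-34 J·s, 1 eV = 1.602176634·10^-19 J.
In SI units: E = 2.468 eV = 3.9542·10^-19 J.
For a photon f = E/h, so f = 5.968·10^14 Hz.
Converting to PHz: f = 0.5968 PHz ≈ 0.597 PHz.

0.597 PHz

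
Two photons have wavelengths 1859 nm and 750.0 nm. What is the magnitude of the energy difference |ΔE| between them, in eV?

0.986 eV

Using E = hc/λ: E₁ = 1.0686 × 10^-19 J, E₂ = 2.6486 × 10^-19 J.
|ΔE| = |1.0686 × 10^-19 − 2.6486 × 10^-19| = 1.58 × 10^-19 J = 0.986 eV.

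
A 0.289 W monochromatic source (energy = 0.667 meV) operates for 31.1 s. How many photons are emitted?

Total energy: E_total = P·t = 0.289 × 31.1 = 8.988 J.
Per-photon energy: E = 1.069e-22 J.
N = E_total / E_photon = 8.41e22.

8.41e22 photons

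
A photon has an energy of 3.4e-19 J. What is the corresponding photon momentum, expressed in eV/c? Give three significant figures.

Since p = E/c for a photon, p = 1.134e-27 kg·m/s.
Converting to eV/c: p = 2.122 eV/c ≈ 2.12 eV/c.

2.12 eV/c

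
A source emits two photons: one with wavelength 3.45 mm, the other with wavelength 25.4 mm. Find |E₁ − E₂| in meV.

0.311 meV

Using E = hc/λ: E₁ = 5.758·10^-23 J, E₂ = 7.821·10^-24 J.
|ΔE| = |5.758·10^-23 − 7.821·10^-24| = 4.98·10^-23 J = 0.311 meV.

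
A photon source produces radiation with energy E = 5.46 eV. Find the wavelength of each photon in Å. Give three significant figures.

2270 Å

Use h = 6.62607015 × 10^-34 J·s, c = 2.99792458 × 10^8 m/s, 1 eV = 1.602176634 × 10^-19 J.
In SI units: E = 5.46 eV = 8.7479 × 10^-19 J.
For a photon λ = hc/E, so λ = 2.271 × 10^-7 m.
Converting to Å: λ = 2271 Å ≈ 2270 Å.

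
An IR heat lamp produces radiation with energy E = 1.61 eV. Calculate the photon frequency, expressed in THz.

Use h = 6.62607015e-34 J·s, 1 eV = 1.602176634e-19 J.
In SI units: E = 1.61 eV = 2.5795e-19 J.
For a photon f = E/h, so f = 3.893e14 Hz.
Converting to THz: f = 389.3 THz ≈ 389 THz.

389 THz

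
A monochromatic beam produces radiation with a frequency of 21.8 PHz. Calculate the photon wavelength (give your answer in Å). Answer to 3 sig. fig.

138 Å

(c = 2.99792458e8 m/s.)
Convert to SI: f = 21.8 PHz = 2.18e16 Hz.
The photon relation is λ = c/f, giving λ = 1.375e-8 m.
Converting to Å: λ = 137.5 Å ≈ 138 Å.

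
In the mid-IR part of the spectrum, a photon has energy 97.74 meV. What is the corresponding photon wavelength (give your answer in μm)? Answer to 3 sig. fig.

12.7 μm

Use h = 6.62607015e-34 J·s, c = 2.99792458e8 m/s, 1 eV = 1.602176634e-19 J.
First convert: E = 97.74 meV = 1.5660e-20 J.
The photon relation is λ = hc/E, giving λ = 1.269e-5 m.
Converting to μm: λ = 12.69 μm ≈ 12.7 μm.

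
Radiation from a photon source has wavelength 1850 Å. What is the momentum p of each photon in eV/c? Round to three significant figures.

6.70 eV/c

First convert: λ = 1850 Å = 1.85e-7 m.
The photon relation is p = h/λ, giving p = 3.582e-27 kg·m/s.
Converting to eV/c: p = 6.702 eV/c ≈ 6.70 eV/c.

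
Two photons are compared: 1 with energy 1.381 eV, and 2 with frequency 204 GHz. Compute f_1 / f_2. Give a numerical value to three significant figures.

1640

f_1 = 3.339e14 Hz (from energy = 1.381 eV, via f = E/h).
f_2 = 2.040e11 Hz (from frequency = 204 GHz, via f given directly).
Ratio = 3.339e14 / 2.040e11 = 1640.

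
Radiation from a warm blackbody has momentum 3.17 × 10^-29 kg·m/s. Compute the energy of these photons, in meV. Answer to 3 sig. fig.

59.3 meV

(c = 2.99792458 × 10^8 m/s, 1 eV = 1.602176634 × 10^-19 J.)
For a photon E = pc, so E = 9.503 × 10^-21 J.
Converting to meV: E = 59.32 meV ≈ 59.3 meV.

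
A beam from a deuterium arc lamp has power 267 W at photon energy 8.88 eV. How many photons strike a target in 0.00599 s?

Total energy: E_total = P·t = 267 × 0.00599 = 1.599 J.
Per-photon energy: E = 1.423e-18 J.
N = E_total / E_photon = 1.12e18.

1.12e18 photons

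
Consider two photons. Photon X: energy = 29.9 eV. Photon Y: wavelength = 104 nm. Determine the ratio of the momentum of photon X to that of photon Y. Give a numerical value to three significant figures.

2.51

p_X = 1.598 × 10^-26 kg·m/s (from energy = 29.9 eV, via p = E/c).
p_Y = 6.371 × 10^-27 kg·m/s (from wavelength = 104 nm, via p = h/λ).
Ratio = 1.598 × 10^-26 / 6.371 × 10^-27 = 2.51.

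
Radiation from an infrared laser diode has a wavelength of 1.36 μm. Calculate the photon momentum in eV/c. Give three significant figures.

Take h = 6.62607015 × 10^-34 J·s, c = 2.99792458 × 10^8 m/s, 1 eV = 1.602176634 × 10^-19 J.
Convert to SI: λ = 1.36 μm = 1.36 × 10^-6 m.
Since p = h/λ for a photon, p = 4.872 × 10^-28 kg·m/s.
Converting to eV/c: p = 0.9116 eV/c ≈ 0.912 eV/c.

0.912 eV/c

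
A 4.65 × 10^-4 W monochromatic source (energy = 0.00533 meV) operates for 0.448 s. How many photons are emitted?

2.44 × 10^20 photons

Total energy: E_total = P·t = 4.65 × 10^-4 × 0.448 = 2.083 × 10^-4 J.
Per-photon energy: E = 8.540 × 10^-25 J.
N = E_total / E_photon = 2.44 × 10^20.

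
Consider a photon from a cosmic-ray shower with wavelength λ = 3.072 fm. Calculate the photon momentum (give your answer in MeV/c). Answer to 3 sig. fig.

404 MeV/c

Convert to SI: λ = 3.072 fm = 3.072e-15 m.
For a photon p = h/λ, so p = 2.157e-19 kg·m/s.
Converting to MeV/c: p = 403.6 MeV/c ≈ 404 MeV/c.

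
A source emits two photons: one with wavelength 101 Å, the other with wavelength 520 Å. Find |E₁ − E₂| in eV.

Using E = hc/λ: E₁ = 1.967e-17 J, E₂ = 3.820e-18 J.
|ΔE| = |1.967e-17 − 3.820e-18| = 1.58e-17 J = 98.9 eV.

98.9 eV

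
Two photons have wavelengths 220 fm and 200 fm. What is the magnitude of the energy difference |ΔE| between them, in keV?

564 keV

Using E = hc/λ: E₁ = 9.029e-13 J, E₂ = 9.932e-13 J.
|ΔE| = |9.029e-13 − 9.932e-13| = 9.03e-14 J = 564 keV.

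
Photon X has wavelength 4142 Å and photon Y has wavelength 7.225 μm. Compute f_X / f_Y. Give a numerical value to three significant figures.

17.4

f_X = 7.238·10^14 Hz (from wavelength = 4142 Å, via f = c/λ).
f_Y = 4.149·10^13 Hz (from wavelength = 7.225 μm, via f = c/λ).
Ratio = 7.238·10^14 / 4.149·10^13 = 17.4.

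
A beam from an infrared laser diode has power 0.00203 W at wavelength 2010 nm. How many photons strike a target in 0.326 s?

Total energy: E_total = P·t = 0.00203 × 0.326 = 6.618 × 10^-4 J.
Per-photon energy: E = 9.883 × 10^-20 J.
N = E_total / E_photon = 6.70 × 10^15.

6.70 × 10^15 photons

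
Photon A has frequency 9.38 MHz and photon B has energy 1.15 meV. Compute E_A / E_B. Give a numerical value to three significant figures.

3.37·10^-5

E_A = 6.215·10^-27 J (from frequency = 9.38 MHz, via E = hf).
E_B = 1.843·10^-22 J (from energy = 1.15 meV, via E given directly).
Ratio = 6.215·10^-27 / 1.843·10^-22 = 3.37·10^-5.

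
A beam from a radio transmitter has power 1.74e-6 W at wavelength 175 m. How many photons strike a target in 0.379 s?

Total energy: E_total = P·t = 1.74e-6 × 0.379 = 6.595e-7 J.
Per-photon energy: E = 1.135e-27 J.
N = E_total / E_photon = 5.81e20.

5.81e20 photons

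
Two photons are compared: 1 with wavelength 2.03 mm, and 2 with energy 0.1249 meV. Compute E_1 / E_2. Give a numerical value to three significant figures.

E_1 = 9.785 × 10^-23 J (from wavelength = 2.03 mm, via E = hc/λ).
E_2 = 2.001 × 10^-23 J (from energy = 0.1249 meV, via E given directly).
Ratio = 9.785 × 10^-23 / 2.001 × 10^-23 = 4.89.

4.89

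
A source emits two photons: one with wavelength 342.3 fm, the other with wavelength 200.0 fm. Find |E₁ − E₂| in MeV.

Using E = hc/λ: E₁ = 5.8032 × 10^-13 J, E₂ = 9.9322 × 10^-13 J.
|ΔE| = |5.8032 × 10^-13 − 9.9322 × 10^-13| = 4.13 × 10^-13 J = 2.58 MeV.

2.58 MeV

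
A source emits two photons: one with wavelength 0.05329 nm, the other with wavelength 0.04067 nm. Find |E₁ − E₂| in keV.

7.22 keV

Using E = hc/λ: E₁ = 3.7276e-15 J, E₂ = 4.8843e-15 J.
|ΔE| = |3.7276e-15 − 4.8843e-15| = 1.16e-15 J = 7.22 keV.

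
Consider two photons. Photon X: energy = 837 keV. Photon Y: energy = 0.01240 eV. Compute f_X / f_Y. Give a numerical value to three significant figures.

6.75e7

f_X = 2.024e20 Hz (from energy = 837 keV, via f = E/h).
f_Y = 2.998e12 Hz (from energy = 0.01240 eV, via f = E/h).
Ratio = 2.024e20 / 2.998e12 = 6.75e7.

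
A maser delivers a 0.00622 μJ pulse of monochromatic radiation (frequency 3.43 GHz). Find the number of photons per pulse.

Per-photon energy: E = 2.273 × 10^-24 J (from frequency = 3.43 GHz).
N = E_total / E_photon = 6.22 × 10^-9 J / 2.273 × 10^-24 J = 2.74 × 10^15.

2.74 × 10^15 photons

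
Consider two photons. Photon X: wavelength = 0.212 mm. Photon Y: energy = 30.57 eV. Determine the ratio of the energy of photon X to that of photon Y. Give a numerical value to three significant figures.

E_X = 9.370e-22 J (from wavelength = 0.212 mm, via E = hc/λ).
E_Y = 4.898e-18 J (from energy = 30.57 eV, via E given directly).
Ratio = 9.370e-22 / 4.898e-18 = 1.91e-4.

1.91e-4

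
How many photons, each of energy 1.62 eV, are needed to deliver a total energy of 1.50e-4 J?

Per-photon energy: E = 2.596e-19 J (from energy = 1.62 eV).
N = E_total / E_photon = 1.50e-4 J / 2.596e-19 J = 5.78e14.

5.78e14 photons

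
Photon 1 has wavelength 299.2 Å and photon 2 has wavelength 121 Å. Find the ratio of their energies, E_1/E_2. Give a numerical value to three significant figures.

0.404

E_1 = 6.639·10^-18 J (from wavelength = 299.2 Å, via E = hc/λ).
E_2 = 1.642·10^-17 J (from wavelength = 121 Å, via E = hc/λ).
Ratio = 6.639·10^-18 / 1.642·10^-17 = 0.404.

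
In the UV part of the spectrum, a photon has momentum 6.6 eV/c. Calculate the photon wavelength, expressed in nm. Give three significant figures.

Use h = 6.62607015 × 10^-34 J·s, c = 2.99792458 × 10^8 m/s, 1 eV = 1.602176634 × 10^-19 J.
Convert to SI: p = 6.6 eV/c = 3.5272 × 10^-27 kg·m/s.
For a photon λ = h/p, so λ = 1.879 × 10^-7 m.
Converting to nm: λ = 187.9 nm ≈ 188 nm.

188 nm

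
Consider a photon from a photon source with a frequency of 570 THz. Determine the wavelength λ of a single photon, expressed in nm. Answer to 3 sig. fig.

526 nm

Use c = 2.99792458e8 m/s.
In SI units: f = 570 THz = 5.7e14 Hz.
Apply λ = c/f: λ = 5.260e-7 m.
Converting to nm: λ = 526.0 nm ≈ 526 nm.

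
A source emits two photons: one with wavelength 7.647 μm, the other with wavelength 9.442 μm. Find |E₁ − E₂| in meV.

Using E = hc/λ: E₁ = 2.5977 × 10^-20 J, E₂ = 2.1038 × 10^-20 J.
|ΔE| = |2.5977 × 10^-20 − 2.1038 × 10^-20| = 4.94 × 10^-21 J = 30.8 meV.

30.8 meV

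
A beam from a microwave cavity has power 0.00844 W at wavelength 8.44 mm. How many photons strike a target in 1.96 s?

7.03 × 10^20 photons

Total energy: E_total = P·t = 0.00844 × 1.96 = 0.01654 J.
Per-photon energy: E = 2.354 × 10^-23 J.
N = E_total / E_photon = 7.03 × 10^20.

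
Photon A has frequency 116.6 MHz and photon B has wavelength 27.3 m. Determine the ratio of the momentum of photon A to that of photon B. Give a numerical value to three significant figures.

10.6

p_A = 2.577 × 10^-34 kg·m/s (from frequency = 116.6 MHz, via p = hf/c).
p_B = 2.427 × 10^-35 kg·m/s (from wavelength = 27.3 m, via p = h/λ).
Ratio = 2.577 × 10^-34 / 2.427 × 10^-35 = 10.6.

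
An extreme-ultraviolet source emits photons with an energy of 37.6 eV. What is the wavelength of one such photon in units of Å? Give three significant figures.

330 Å

(h = 6.62607015e-34 J·s, c = 2.99792458e8 m/s, 1 eV = 1.602176634e-19 J.)
In SI units: E = 37.6 eV = 6.0242e-18 J.
Since λ = hc/E for a photon, λ = 3.297e-8 m.
Converting to Å: λ = 329.7 Å ≈ 330 Å.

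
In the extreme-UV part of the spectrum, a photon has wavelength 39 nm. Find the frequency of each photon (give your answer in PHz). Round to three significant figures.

First convert: λ = 39 nm = 3.9e-8 m.
The photon relation is f = c/λ, giving f = 7.687e15 Hz.
Converting to PHz: f = 7.687 PHz ≈ 7.69 PHz.

7.69 PHz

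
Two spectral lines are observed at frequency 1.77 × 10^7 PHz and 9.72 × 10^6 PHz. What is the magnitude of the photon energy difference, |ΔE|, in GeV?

Using E = hf: E₁ = 1.173 × 10^-11 J, E₂ = 6.441 × 10^-12 J.
|ΔE| = |1.173 × 10^-11 − 6.441 × 10^-12| = 5.29 × 10^-12 J = 0.0330 GeV.

0.0330 GeV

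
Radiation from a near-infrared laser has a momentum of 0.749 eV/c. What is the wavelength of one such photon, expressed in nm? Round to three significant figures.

1660 nm

In SI units: p = 0.749 eV/c = 4.0029 × 10^-28 kg·m/s.
For a photon λ = h/p, so λ = 1.655 × 10^-6 m.
Converting to nm: λ = 1655 nm ≈ 1660 nm.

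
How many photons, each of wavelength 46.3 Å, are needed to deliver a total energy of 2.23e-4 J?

5.20e12 photons

Per-photon energy: E = 4.290e-17 J (from wavelength = 46.3 Å).
N = E_total / E_photon = 2.23e-4 J / 4.290e-17 J = 5.20e12.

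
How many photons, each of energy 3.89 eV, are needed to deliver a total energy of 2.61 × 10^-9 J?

4.19 × 10^9 photons

Per-photon energy: E = 6.232 × 10^-19 J (from energy = 3.89 eV).
N = E_total / E_photon = 2.61 × 10^-9 J / 6.232 × 10^-19 J = 4.19 × 10^9.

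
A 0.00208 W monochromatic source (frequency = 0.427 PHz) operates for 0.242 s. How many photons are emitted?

1.78 × 10^15 photons

Total energy: E_total = P·t = 0.00208 × 0.242 = 5.034 × 10^-4 J.
Per-photon energy: E = 2.829 × 10^-19 J.
N = E_total / E_photon = 1.78 × 10^15.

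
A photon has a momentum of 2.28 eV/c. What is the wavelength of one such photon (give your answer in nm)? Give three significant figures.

Take h = 6.62607015e-34 J·s, c = 2.99792458e8 m/s, 1 eV = 1.602176634e-19 J.
In SI units: p = 2.28 eV/c = 1.2185e-27 kg·m/s.
For a photon λ = h/p, so λ = 5.438e-7 m.
Converting to nm: λ = 543.8 nm ≈ 544 nm.

544 nm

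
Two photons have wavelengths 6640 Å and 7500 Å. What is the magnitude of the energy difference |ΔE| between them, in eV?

Using E = hc/λ: E₁ = 2.992 × 10^-19 J, E₂ = 2.649 × 10^-19 J.
|ΔE| = |2.992 × 10^-19 − 2.649 × 10^-19| = 3.43 × 10^-20 J = 0.214 eV.

0.214 eV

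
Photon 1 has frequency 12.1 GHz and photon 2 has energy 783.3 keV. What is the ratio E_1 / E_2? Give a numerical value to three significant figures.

6.39·10^-11

E_1 = 8.018·10^-24 J (from frequency = 12.1 GHz, via E = hf).
E_2 = 1.255·10^-13 J (from energy = 783.3 keV, via E given directly).
Ratio = 8.018·10^-24 / 1.255·10^-13 = 6.39·10^-11.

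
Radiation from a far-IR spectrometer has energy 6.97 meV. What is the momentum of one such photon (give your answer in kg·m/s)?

3.72·10^-30 kg·m/s

In SI units: E = 6.97 meV = 1.1167·10^-21 J.
Since p = E/c for a photon, p = 3.725·10^-30 kg·m/s.
So p ≈ 3.72·10^-30 kg·m/s.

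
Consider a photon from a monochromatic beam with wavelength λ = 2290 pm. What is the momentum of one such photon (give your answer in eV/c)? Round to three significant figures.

(h = 6.62607015·10^-34 J·s, c = 2.99792458·10^8 m/s, 1 eV = 1.602176634·10^-19 J.)
Convert to SI: λ = 2290 pm = 2.29·10^-9 m.
The photon relation is p = h/λ, giving p = 2.893·10^-25 kg·m/s.
Converting to eV/c: p = 541.4 eV/c ≈ 541 eV/c.

541 eV/c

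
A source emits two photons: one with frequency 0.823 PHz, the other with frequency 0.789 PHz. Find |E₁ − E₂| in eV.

Using E = hf: E₁ = 5.453·10^-19 J, E₂ = 5.228·10^-19 J.
|ΔE| = |5.453·10^-19 − 5.228·10^-19| = 2.25·10^-20 J = 0.141 eV.

0.141 eV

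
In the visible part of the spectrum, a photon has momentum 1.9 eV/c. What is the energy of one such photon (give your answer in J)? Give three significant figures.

Use c = 2.99792458 × 10^8 m/s, 1 eV = 1.602176634 × 10^-19 J.
Convert to SI: p = 1.9 eV/c = 1.0154 × 10^-27 kg·m/s.
The photon relation is E = pc, giving E = 3.044 × 10^-19 J.
So E ≈ 3.04 × 10^-19 J.

3.04 × 10^-19 J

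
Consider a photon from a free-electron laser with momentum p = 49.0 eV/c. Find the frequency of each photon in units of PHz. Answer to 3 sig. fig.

11.8 PHz

In SI units: p = 49.0 eV/c = 2.6187 × 10^-26 kg·m/s.
Since f = pc/h for a photon, f = 1.185 × 10^16 Hz.
Converting to PHz: f = 11.85 PHz ≈ 11.8 PHz.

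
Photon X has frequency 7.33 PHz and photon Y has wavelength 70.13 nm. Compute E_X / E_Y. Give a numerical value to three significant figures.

1.71

E_X = 4.857 × 10^-18 J (from frequency = 7.33 PHz, via E = hf).
E_Y = 2.833 × 10^-18 J (from wavelength = 70.13 nm, via E = hc/λ).
Ratio = 4.857 × 10^-18 / 2.833 × 10^-18 = 1.71.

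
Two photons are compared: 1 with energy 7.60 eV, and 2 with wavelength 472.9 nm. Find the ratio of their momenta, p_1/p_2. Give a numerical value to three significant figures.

2.90

p_1 = 4.062 × 10^-27 kg·m/s (from energy = 7.60 eV, via p = E/c).
p_2 = 1.401 × 10^-27 kg·m/s (from wavelength = 472.9 nm, via p = h/λ).
Ratio = 4.062 × 10^-27 / 1.401 × 10^-27 = 2.90.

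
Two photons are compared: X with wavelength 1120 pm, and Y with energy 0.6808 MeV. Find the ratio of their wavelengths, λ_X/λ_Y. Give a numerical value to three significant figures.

615

λ_X = 1.120 × 10^-9 m (from wavelength = 1120 pm, via λ given directly).
λ_Y = 1.821 × 10^-12 m (from energy = 0.6808 MeV, via λ = hc/E).
Ratio = 1.120 × 10^-9 / 1.821 × 10^-12 = 615.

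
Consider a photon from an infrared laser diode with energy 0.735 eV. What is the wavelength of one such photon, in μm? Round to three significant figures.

1.69 μm

(h = 6.62607015e-34 J·s, c = 2.99792458e8 m/s, 1 eV = 1.602176634e-19 J.)
Convert to SI: E = 0.735 eV = 1.1776e-19 J.
For a photon λ = hc/E, so λ = 1.687e-6 m.
Converting to μm: λ = 1.687 μm ≈ 1.69 μm.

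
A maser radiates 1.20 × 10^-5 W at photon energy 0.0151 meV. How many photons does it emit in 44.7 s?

2.22 × 10^20 photons

Total energy: E_total = P·t = 1.20 × 10^-5 × 44.7 = 5.364 × 10^-4 J.
Per-photon energy: E = 2.419 × 10^-24 J.
N = E_total / E_photon = 2.22 × 10^20.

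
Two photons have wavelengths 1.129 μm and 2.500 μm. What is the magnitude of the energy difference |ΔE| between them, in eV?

Using E = hc/λ: E₁ = 1.7595 × 10^-19 J, E₂ = 7.9458 × 10^-20 J.
|ΔE| = |1.7595 × 10^-19 − 7.9458 × 10^-20| = 9.65 × 10^-20 J = 0.602 eV.

0.602 eV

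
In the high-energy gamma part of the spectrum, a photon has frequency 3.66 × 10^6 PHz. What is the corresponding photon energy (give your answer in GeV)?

Use h = 6.62607015 × 10^-34 J·s, 1 eV = 1.602176634 × 10^-19 J.
First convert: f = 3.66 × 10^6 PHz = 3.66 × 10^21 Hz.
Since E = hf for a photon, E = 2.425 × 10^-12 J.
Converting to GeV: E = 0.01514 GeV ≈ 0.0151 GeV.

0.0151 GeV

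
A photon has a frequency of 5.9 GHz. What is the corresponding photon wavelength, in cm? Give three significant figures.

Take c = 2.99792458e8 m/s.
In SI units: f = 5.9 GHz = 5.9e9 Hz.
Since λ = c/f for a photon, λ = 0.05081 m.
Converting to cm: λ = 5.081 cm ≈ 5.08 cm.

5.08 cm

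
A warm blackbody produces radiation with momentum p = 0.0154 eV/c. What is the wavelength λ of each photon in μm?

80.5 μm

Convert to SI: p = 0.0154 eV/c = 8.2302e-30 kg·m/s.
Since λ = h/p for a photon, λ = 8.051e-5 m.
Converting to μm: λ = 80.51 μm ≈ 80.5 μm.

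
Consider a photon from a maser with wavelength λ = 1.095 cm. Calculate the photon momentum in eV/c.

1.13·10^-4 eV/c

(h = 6.62607015·10^-34 J·s, c = 2.99792458·10^8 m/s, 1 eV = 1.602176634·10^-19 J.)
Convert to SI: λ = 1.095 cm = 0.01095 m.
Apply p = h/λ: p = 6.051·10^-32 kg·m/s.
Converting to eV/c: p = 1.132·10^-4 eV/c ≈ 1.13·10^-4 eV/c.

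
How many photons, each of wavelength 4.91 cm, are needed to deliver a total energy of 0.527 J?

Per-photon energy: E = 4.046·10^-24 J (from wavelength = 4.91 cm).
N = E_total / E_photon = 0.527 J / 4.046·10^-24 J = 1.30·10^23.

1.30·10^23 photons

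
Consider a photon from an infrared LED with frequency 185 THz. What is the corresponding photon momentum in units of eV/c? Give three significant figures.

Convert to SI: f = 185 THz = 1.85e14 Hz.
The photon relation is p = hf/c, giving p = 4.089e-28 kg·m/s.
Converting to eV/c: p = 0.7651 eV/c ≈ 0.765 eV/c.

0.765 eV/c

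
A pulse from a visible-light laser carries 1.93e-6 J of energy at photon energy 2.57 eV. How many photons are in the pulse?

4.69e12 photons

Per-photon energy: E = 4.118e-19 J (from energy = 2.57 eV).
N = E_total / E_photon = 1.93e-6 J / 4.118e-19 J = 4.69e12.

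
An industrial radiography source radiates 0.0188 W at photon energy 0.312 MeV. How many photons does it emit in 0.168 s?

Total energy: E_total = P·t = 0.0188 × 0.168 = 0.003158 J.
Per-photon energy: E = 4.999 × 10^-14 J.
N = E_total / E_photon = 6.32 × 10^10.

6.32 × 10^10 photons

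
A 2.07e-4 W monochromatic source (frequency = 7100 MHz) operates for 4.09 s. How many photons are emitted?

1.80e20 photons

Total energy: E_total = P·t = 2.07e-4 × 4.09 = 8.466e-4 J.
Per-photon energy: E = 4.705e-24 J.
N = E_total / E_photon = 1.80e20.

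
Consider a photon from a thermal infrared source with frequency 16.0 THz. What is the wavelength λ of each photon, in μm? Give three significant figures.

18.7 μm

Take c = 2.99792458 × 10^8 m/s.
Convert to SI: f = 16.0 THz = 1.60 × 10^13 Hz.
For a photon λ = c/f, so λ = 1.874 × 10^-5 m.
Converting to μm: λ = 18.74 μm ≈ 18.7 μm.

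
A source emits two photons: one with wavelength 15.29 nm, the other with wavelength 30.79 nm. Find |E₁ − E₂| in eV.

Using E = hc/λ: E₁ = 1.2992 × 10^-17 J, E₂ = 6.4516 × 10^-18 J.
|ΔE| = |1.2992 × 10^-17 − 6.4516 × 10^-18| = 6.54 × 10^-18 J = 40.8 eV.

40.8 eV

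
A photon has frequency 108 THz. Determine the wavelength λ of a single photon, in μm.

In SI units: f = 108 THz = 1.08 × 10^14 Hz.
The photon relation is λ = c/f, giving λ = 2.776 × 10^-6 m.
Converting to μm: λ = 2.776 μm ≈ 2.78 μm.

2.78 μm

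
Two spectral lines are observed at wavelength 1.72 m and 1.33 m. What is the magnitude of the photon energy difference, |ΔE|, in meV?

2.11e-4 meV

Using E = hc/λ: E₁ = 1.155e-25 J, E₂ = 1.494e-25 J.
|ΔE| = |1.155e-25 − 1.494e-25| = 3.39e-26 J = 2.11e-4 meV.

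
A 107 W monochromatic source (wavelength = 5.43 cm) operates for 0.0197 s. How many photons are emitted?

Total energy: E_total = P·t = 107 × 0.0197 = 2.108 J.
Per-photon energy: E = 3.658 × 10^-24 J.
N = E_total / E_photon = 5.76 × 10^23.

5.76 × 10^23 photons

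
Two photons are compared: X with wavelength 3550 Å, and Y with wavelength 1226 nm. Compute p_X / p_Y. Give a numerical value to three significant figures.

p_X = 1.866e-27 kg·m/s (from wavelength = 3550 Å, via p = h/λ).
p_Y = 5.405e-28 kg·m/s (from wavelength = 1226 nm, via p = h/λ).
Ratio = 1.866e-27 / 5.405e-28 = 3.45.

3.45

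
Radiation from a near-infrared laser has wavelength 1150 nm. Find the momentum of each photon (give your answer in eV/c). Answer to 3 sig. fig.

1.08 eV/c

Use h = 6.62607015 × 10^-34 J·s, c = 2.99792458 × 10^8 m/s, 1 eV = 1.602176634 × 10^-19 J.
First convert: λ = 1150 nm = 1.15 × 10^-6 m.
Since p = h/λ for a photon, p = 5.762 × 10^-28 kg·m/s.
Converting to eV/c: p = 1.078 eV/c ≈ 1.08 eV/c.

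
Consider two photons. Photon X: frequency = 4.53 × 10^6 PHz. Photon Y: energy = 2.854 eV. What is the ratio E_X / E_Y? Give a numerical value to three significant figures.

6.56 × 10^6

E_X = 3.002 × 10^-12 J (from frequency = 4.53 × 10^6 PHz, via E = hf).
E_Y = 4.573 × 10^-19 J (from energy = 2.854 eV, via E given directly).
Ratio = 3.002 × 10^-12 / 4.573 × 10^-19 = 6.56 × 10^6.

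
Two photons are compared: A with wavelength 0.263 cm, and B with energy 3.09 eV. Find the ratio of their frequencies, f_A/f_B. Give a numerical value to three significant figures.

1.53e-4

f_A = 1.140e11 Hz (from wavelength = 0.263 cm, via f = c/λ).
f_B = 7.472e14 Hz (from energy = 3.09 eV, via f = E/h).
Ratio = 1.140e11 / 7.472e14 = 1.53e-4.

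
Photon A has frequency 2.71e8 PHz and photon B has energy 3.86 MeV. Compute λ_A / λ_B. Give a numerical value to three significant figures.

3.44e-3

λ_A = 1.106e-15 m (from frequency = 2.71e8 PHz, via λ = c/f).
λ_B = 3.212e-13 m (from energy = 3.86 MeV, via λ = hc/E).
Ratio = 1.106e-15 / 3.212e-13 = 3.44e-3.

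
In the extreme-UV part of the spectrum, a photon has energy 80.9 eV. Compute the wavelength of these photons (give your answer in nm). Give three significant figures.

First convert: E = 80.9 eV = 1.2962e-17 J.
For a photon λ = hc/E, so λ = 1.533e-8 m.
Converting to nm: λ = 15.33 nm ≈ 15.3 nm.

15.3 nm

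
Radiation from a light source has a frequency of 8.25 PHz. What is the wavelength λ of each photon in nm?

36.3 nm

In SI units: f = 8.25 PHz = 8.25 × 10^15 Hz.
For a photon λ = c/f, so λ = 3.634 × 10^-8 m.
Converting to nm: λ = 36.34 nm ≈ 36.3 nm.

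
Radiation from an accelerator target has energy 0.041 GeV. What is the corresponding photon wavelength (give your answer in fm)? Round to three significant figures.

30.2 fm

Take h = 6.62607015e-34 J·s, c = 2.99792458e8 m/s, 1 eV = 1.602176634e-19 J.
In SI units: E = 0.041 GeV = 6.5689e-12 J.
The photon relation is λ = hc/E, giving λ = 3.024e-14 m.
Converting to fm: λ = 30.24 fm ≈ 30.2 fm.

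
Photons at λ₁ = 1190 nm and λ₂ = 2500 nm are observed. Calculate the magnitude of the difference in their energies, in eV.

Using E = hc/λ: E₁ = 1.6693·10^-19 J, E₂ = 7.9458·10^-20 J.
|ΔE| = |1.6693·10^-19 − 7.9458·10^-20| = 8.75·10^-20 J = 0.546 eV.

0.546 eV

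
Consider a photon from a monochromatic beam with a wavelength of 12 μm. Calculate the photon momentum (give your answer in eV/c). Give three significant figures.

0.103 eV/c

Take h = 6.62607015·10^-34 J·s, c = 2.99792458·10^8 m/s, 1 eV = 1.602176634·10^-19 J.
Convert to SI: λ = 12 μm = 1.2·10^-5 m.
Since p = h/λ for a photon, p = 5.522·10^-29 kg·m/s.
Converting to eV/c: p = 0.1033 eV/c ≈ 0.103 eV/c.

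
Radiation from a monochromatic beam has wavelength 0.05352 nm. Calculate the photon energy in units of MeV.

Convert to SI: λ = 0.05352 nm = 5.352e-11 m.
Apply E = hc/λ: E = 3.712e-15 J.
Converting to MeV: E = 0.02317 MeV ≈ 0.0232 MeV.

0.0232 MeV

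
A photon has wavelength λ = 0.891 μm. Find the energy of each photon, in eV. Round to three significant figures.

In SI units: λ = 0.891 μm = 8.91e-7 m.
Since E = hc/λ for a photon, E = 2.229e-19 J.
Converting to eV: E = 1.392 eV ≈ 1.39 eV.

1.39 eV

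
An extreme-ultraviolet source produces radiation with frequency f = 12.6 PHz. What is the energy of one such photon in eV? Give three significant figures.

52.1 eV

Convert to SI: f = 12.6 PHz = 1.26 × 10^16 Hz.
For a photon E = hf, so E = 8.349 × 10^-18 J.
Converting to eV: E = 52.11 eV ≈ 52.1 eV.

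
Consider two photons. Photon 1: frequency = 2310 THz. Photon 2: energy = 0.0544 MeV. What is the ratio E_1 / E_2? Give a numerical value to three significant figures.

1.76e-4

E_1 = 1.531e-18 J (from frequency = 2310 THz, via E = hf).
E_2 = 8.716e-15 J (from energy = 0.0544 MeV, via E given directly).
Ratio = 1.531e-18 / 8.716e-15 = 1.76e-4.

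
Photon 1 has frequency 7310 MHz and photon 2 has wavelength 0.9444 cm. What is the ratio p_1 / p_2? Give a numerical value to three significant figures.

0.230

p_1 = 1.616e-32 kg·m/s (from frequency = 7310 MHz, via p = hf/c).
p_2 = 7.016e-32 kg·m/s (from wavelength = 0.9444 cm, via p = h/λ).
Ratio = 1.616e-32 / 7.016e-32 = 0.230.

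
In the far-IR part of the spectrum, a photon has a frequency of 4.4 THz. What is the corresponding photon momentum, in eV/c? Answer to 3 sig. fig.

0.0182 eV/c

Take h = 6.62607015e-34 J·s, c = 2.99792458e8 m/s, 1 eV = 1.602176634e-19 J.
In SI units: f = 4.4 THz = 4.4e12 Hz.
Since p = hf/c for a photon, p = 9.725e-30 kg·m/s.
Converting to eV/c: p = 0.01820 eV/c ≈ 0.0182 eV/c.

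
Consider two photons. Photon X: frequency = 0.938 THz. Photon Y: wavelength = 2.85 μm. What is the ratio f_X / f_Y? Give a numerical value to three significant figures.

f_X = 9.380 × 10^11 Hz (from frequency = 0.938 THz, via f given directly).
f_Y = 1.052 × 10^14 Hz (from wavelength = 2.85 μm, via f = c/λ).
Ratio = 9.380 × 10^11 / 1.052 × 10^14 = 8.92 × 10^-3.

8.92 × 10^-3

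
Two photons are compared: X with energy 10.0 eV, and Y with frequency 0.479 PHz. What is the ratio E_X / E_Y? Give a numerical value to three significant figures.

5.05

E_X = 1.602 × 10^-18 J (from energy = 10.0 eV, via E given directly).
E_Y = 3.174 × 10^-19 J (from frequency = 0.479 PHz, via E = hf).
Ratio = 1.602 × 10^-18 / 3.174 × 10^-19 = 5.05.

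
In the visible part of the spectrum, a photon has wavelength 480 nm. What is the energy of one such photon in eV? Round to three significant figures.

2.58 eV

(h = 6.62607015 × 10^-34 J·s, c = 2.99792458 × 10^8 m/s, 1 eV = 1.602176634 × 10^-19 J.)
First convert: λ = 480 nm = 4.8 × 10^-7 m.
Apply E = hc/λ: E = 4.138 × 10^-19 J.
Converting to eV: E = 2.583 eV ≈ 2.58 eV.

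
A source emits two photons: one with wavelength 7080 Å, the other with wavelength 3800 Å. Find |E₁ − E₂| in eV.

1.51 eV

Using E = hc/λ: E₁ = 2.806e-19 J, E₂ = 5.227e-19 J.
|ΔE| = |2.806e-19 − 5.227e-19| = 2.42e-19 J = 1.51 eV.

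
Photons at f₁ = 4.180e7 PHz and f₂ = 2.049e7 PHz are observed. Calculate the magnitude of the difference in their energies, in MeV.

Using E = hf: E₁ = 2.7697e-11 J, E₂ = 1.3577e-11 J.
|ΔE| = |2.7697e-11 − 1.3577e-11| = 1.41e-11 J = 88.1 MeV.

88.1 MeV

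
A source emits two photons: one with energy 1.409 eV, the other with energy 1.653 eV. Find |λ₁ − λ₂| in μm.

Using λ = hc/E: λ₁ = 8.7994e-7 m, λ₂ = 7.5006e-7 m.
|Δλ| = |8.7994e-7 − 7.5006e-7| = 1.30e-7 m = 0.130 μm.

0.130 μm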